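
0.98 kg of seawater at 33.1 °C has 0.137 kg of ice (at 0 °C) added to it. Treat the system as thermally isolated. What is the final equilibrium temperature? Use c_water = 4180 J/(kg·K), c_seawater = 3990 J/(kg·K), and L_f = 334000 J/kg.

T_f ≈ 18.7 °C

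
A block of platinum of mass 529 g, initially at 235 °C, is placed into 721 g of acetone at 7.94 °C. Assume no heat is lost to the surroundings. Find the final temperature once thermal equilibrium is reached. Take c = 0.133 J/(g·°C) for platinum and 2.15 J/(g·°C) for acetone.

T_f ≈ 17.8 °C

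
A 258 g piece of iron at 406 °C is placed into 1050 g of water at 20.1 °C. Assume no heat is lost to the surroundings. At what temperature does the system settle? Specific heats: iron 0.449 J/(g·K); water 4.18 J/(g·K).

Let T be the final temperature. ΣQ_i = 0:
258·0.449·(T − 406) + 1050·4.18·(T − 20.1) = 0
115.84(T − 406) + 4389(T − 20.1) = 0
4504.8 T = 135251
T = 135251 / 4504.8 = 30 °C

T_f ≈ 30.0 °C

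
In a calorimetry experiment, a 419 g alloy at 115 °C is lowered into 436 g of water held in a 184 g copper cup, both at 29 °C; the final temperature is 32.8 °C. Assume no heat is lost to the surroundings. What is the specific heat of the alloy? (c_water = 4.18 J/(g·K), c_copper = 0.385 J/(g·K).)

c ≈ 0.209 J/(g·K)

Net heat exchanged in the isolated system is zero:
419·c·(32.8 − 115) + 436·4.18·(32.8 − 29) + 184·0.385·(32.8 − 29) = 0
-34442 c = -7194.6
c = -7194.6/-34442 ≈ 0.2089 J/(g·K)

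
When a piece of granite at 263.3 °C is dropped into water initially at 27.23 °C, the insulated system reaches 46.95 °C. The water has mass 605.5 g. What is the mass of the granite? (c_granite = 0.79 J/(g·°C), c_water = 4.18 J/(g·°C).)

m ≈ 292 g

|Q_granite| = |Q_water|:
m×0.79×(263.3 − 46.95) = 605.5×4.18×(46.95 − 27.23)
170.92 m = 49911  ⇒  m ≈ 292 g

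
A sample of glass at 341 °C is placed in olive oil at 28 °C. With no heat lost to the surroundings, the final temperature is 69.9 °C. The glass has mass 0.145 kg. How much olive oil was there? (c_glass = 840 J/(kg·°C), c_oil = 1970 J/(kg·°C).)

Net heat exchanged in the isolated system is zero:
0.145·840·(69.9 − 341) + m·1970·(69.9 − 28) = 0
82543 m = 33020
m = 33020/82543 ≈ 0.4 kg

m ≈ 0.4 kg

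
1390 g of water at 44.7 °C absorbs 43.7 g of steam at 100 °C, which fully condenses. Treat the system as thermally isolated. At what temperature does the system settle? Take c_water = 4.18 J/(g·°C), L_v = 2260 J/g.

Let T be the final temperature. ΣQ_i = 0:
condense steam: −43.7·2260 = −98762
  condensate cools 100→T: 43.7·4.18·(T − 100) = 182.67(T − 100)
  original water: 5810.2(T − 44.7)
5992.9 T = 98762 + 18267 + 259716 = 376745
T ≈ 62.87 °C (< 100 °C, so full condensation is consistent).

T_f ≈ 62.9 °C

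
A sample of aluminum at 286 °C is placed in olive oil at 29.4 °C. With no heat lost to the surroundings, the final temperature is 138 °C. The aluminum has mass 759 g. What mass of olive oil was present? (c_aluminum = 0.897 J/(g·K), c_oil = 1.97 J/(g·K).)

Heat gained plus heat lost sum to zero:
759×0.897×(138 − 286) + m×1.97×(138 − 29.4) = 0
213.94 m = 100762
m = 100762/213.94 ≈ 471 g

m ≈ 471 g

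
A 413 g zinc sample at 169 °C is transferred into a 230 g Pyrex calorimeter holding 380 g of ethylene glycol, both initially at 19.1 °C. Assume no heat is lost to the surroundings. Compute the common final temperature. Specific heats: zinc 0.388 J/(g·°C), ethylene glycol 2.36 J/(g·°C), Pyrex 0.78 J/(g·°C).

Setting the total heat transfer to zero:
413*0.388*(T − 169) + 380*2.36*(T − 19.1) + 230*0.78*(T − 19.1) = 0
1236.4 T = 47637
T ≈ 38.53 °C

T_f ≈ 38.5 °C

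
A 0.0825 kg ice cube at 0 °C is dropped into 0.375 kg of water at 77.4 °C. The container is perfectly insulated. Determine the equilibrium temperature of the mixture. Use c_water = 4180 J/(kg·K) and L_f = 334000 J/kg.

T_f ≈ 49.0 °C

Net heat exchanged in the isolated system is zero:
melt ice: 0.0825·334000 = 27555; warm the meltwater: 344.85 T; water: 1567.5(T − 77.4)
1912.3 T = 121325 − 27555 = 93770
T ≈ 49.03 °C — above 0 °C, consistent with complete melting.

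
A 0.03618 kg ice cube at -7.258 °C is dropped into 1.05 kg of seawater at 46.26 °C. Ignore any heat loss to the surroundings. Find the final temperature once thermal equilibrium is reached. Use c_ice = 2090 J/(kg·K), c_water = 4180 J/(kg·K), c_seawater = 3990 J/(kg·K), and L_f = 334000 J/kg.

T_f ≈ 41.7 °C

Energy conservation, ΣQ = 0:
ice -7.258→0 °C: 0.03618·2090·7.258 = 548.82; melt ice: 0.03618·334000 = 12084; meltwater 0→T: 0.03618·4180·T = 151.23 T; seawater: 4189.5(T − 46.26)
4340.7 T = 193806 − 12633 = 181173
T ≈ 41.74 °C. Since T > 0 °C, the all-ice-melts assumption holds.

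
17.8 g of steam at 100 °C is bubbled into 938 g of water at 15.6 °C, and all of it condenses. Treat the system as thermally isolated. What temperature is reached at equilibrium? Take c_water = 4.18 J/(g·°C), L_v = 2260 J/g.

T_f ≈ 27.2 °C

Let T be the final temperature. ΣQ_i = 0:
latent heat released on condensation: 17.8·2260 = 40228; condensed water 100 °C→T: 74.4(T − 100); original water: 3920.8(T − 15.6)
3995.2 T = 40228 + 7440.4 + 61165 = 108834
T ≈ 27.24 °C — below 100 °C, confirming all the steam condensed.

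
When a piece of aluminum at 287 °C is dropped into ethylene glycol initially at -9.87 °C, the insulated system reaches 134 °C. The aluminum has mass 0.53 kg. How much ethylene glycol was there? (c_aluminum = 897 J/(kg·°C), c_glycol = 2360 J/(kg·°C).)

m ≈ 0.214 kg

Taking heat into each body as positive, Σ m c ΔT = 0:
0.53·897·(134 − 287) + m·2360·(134 − (-9.87)) = 0
339533 m = 72738
m = 72738/339533 ≈ 0.2142 kg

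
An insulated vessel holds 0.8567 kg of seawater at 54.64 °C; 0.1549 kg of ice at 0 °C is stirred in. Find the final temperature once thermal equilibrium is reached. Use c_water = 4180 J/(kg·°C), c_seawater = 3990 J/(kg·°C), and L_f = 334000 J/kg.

T_f ≈ 33.2 °C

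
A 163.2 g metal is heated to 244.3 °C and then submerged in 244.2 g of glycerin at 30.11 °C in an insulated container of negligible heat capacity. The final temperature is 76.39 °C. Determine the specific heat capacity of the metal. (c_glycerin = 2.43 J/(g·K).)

c ≈ 1 J/(g·K)

Heat lost by the metal = heat gained by the glycerin:
163.2×c×(244.3 − 76.39) = 244.2×2.43×(76.39 − 30.11)
27403 c = 27463  ⇒  c ≈ 1.002 J/(g·K)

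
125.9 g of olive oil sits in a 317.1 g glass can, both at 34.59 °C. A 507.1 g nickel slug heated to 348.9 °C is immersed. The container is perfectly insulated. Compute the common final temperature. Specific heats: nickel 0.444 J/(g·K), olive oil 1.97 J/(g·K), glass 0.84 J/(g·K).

T_f ≈ 130.3 °C

Net heat exchanged in the isolated system is zero:
507.1×0.444×(T − 348.9) + 125.9×1.97×(T − 34.59) + 317.1×0.84×(T − 34.59) = 0
225.15(T − 348.9) + 248.02(T − 34.59) + 266.36(T − 34.59) = 0
(225.15 + 248.02 + 266.36) T = 225.15×348.9 + 248.02×34.59 + 266.36×34.59
T ≈ 130.28 °C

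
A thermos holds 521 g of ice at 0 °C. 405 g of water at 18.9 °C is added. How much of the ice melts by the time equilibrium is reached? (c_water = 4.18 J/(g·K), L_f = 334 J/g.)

Heat available from the water dropping to 0 °C: 405·4.18·18.9 = 31996 J.
Fully melting the ice requires m_ice L_f = 521·334 = 174014 J.
31996 J < 174014 J, so only part of the ice melts and the system sits at 0 °C.
m_melt = 31996 / L_f = 95.8 g.

m_melted ≈ 95.8 g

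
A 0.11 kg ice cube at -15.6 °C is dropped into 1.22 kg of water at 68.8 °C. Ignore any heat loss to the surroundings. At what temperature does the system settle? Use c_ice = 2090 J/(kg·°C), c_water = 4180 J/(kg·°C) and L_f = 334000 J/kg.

T_f ≈ 55.9 °C

Taking heat into each body as positive, Σ m c ΔT = 0:
warm ice to 0 °C: 0.11×2090×(0 − (-15.6)) = 3586.4
  melt ice: 0.11×334000 = 36740
  warm the meltwater: 459.8 T
  water: 5099.6(T − 68.8)
5559.4 T = 350852 − 40326 = 310526
T ≈ 55.86 °C (positive, so assuming full melt was valid).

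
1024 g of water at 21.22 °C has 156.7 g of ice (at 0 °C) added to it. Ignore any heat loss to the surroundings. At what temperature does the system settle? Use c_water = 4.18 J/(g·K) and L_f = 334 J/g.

Setting the total heat transfer to zero:
fusion: m_ice L_f = 156.7×334 = 52338
  meltwater 0→T: 156.7×4.18×T = 655.01 T
  water cools: 1024×4.18×(T − 21.22) = 4280.3(T − 21.22)
4935.3 T = 90828 − 52338 = 38491
T ≈ 7.80 °C. Since T > 0 °C, the all-ice-melts assumption holds.

T_f ≈ 7.8 °C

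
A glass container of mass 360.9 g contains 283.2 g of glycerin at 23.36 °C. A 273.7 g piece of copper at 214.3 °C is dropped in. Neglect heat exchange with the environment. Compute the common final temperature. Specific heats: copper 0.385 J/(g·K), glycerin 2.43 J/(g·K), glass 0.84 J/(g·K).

T_f ≈ 41.7 °C

Taking heat into each body as positive, Σ m c ΔT = 0:
273.7×0.385×(T − 214.3) + 283.2×2.43×(T − 23.36) + 360.9×0.84×(T − 23.36) = 0
(105.37 + 688.18 + 303.16) T = 105.37×214.3 + 688.18×23.36 + 303.16×23.36
T = 45739/1096.7 ≈ 41.71 °C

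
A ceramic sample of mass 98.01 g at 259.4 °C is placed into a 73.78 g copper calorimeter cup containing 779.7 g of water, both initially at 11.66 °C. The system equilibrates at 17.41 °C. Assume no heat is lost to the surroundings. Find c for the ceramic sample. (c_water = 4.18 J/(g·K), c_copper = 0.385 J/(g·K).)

c ≈ 0.797 J/(g·K)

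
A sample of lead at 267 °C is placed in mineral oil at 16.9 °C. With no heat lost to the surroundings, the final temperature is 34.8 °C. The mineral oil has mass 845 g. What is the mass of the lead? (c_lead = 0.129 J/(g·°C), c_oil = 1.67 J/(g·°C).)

Let T be the final temperature. ΣQ_i = 0:
m×0.129×(34.8 − 267) + 845×1.67×(34.8 − 16.9) = 0
-29.95 m = -25260
m = -25260/-29.95 ≈ 843.3 g

m ≈ 843 g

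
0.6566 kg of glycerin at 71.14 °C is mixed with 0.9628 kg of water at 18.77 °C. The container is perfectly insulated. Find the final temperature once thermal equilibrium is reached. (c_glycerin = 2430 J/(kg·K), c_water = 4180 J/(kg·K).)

T_f ≈ 33.6 °C

Energy conservation, ΣQ = 0:
0.6566·2430·(T − 71.14) + 0.9628·4180·(T − 18.77) = 0
5620 T = 189047
T = 189047 / 5620 = 33.6 °C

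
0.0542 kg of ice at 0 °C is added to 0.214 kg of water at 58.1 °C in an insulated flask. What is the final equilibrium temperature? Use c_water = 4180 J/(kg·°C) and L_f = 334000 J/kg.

Energy balance with sensible and latent terms:
fusion: m_ice L_f = 0.0542·334000 = 18103
  warm the meltwater: 226.56 T
  water cools: 0.214·4180·(T − 58.1) = 894.52(T − 58.1)
1121.1 T = 51972 − 18103 = 33869
T ≈ 30.21 °C — above 0 °C, consistent with complete melting.

T_f ≈ 30.2 °C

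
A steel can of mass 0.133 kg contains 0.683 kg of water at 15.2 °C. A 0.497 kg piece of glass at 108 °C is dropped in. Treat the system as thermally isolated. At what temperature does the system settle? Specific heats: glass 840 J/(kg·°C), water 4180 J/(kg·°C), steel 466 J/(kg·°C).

T_f ≈ 26.8 °C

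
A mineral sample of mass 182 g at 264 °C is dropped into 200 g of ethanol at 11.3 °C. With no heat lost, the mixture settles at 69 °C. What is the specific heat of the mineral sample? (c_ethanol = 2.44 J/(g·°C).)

c ≈ 0.793 J/(g·°C)

Let T be the final temperature. ΣQ_i = 0:
182×c×(69 − 264) + 200×2.44×(69 − 11.3) = 0
-35490 c = -28158
c = -28158/-35490 ≈ 0.7934 J/(g·°C)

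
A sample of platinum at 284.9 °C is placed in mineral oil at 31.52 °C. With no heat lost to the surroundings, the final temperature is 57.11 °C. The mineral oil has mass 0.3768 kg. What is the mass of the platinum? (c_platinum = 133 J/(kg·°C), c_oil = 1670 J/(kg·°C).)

m ≈ 0.532 kg

Let T be the final temperature. ΣQ_i = 0:
m·133·(57.11 − 284.9) + 0.3768·1670·(57.11 − 31.52) = 0
-30296 m = -16103
m = -16103/-30296 ≈ 0.5315 kg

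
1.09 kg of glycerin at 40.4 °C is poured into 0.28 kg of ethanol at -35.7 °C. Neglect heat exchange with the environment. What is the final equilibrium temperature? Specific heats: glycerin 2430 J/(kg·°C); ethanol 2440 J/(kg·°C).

Net heat exchanged in the isolated system is zero:
1.09×2430×(T − 40.4) + 0.28×2440×(T − (-35.7)) = 0
2648.7(T − 40.4) + 683.2(T − (-35.7)) = 0
3331.9 T = 82617
T ≈ 24.80 °C

T_f ≈ 24.8 °C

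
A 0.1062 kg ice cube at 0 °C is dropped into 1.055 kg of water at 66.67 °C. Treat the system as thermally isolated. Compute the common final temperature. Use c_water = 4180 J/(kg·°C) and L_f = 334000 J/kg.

T_f ≈ 53.3 °C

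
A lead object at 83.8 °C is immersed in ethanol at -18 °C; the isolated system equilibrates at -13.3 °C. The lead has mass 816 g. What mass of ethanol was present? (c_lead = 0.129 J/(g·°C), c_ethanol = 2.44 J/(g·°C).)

m ≈ 891 g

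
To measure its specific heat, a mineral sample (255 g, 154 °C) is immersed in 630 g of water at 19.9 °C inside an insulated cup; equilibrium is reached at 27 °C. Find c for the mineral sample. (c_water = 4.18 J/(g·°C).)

c ≈ 0.577 J/(g·°C)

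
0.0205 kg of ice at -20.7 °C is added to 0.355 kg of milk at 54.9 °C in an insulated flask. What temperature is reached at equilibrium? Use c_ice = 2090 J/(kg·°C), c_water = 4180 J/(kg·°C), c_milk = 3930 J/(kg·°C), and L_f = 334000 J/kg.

Heat gained plus heat lost sum to zero:
warm ice to 0 °C: 0.0205×2090×(0 − (-20.7)) = 886.89; fusion: m_ice L_f = 0.0205×334000 = 6847; meltwater 0→T: 0.0205×4180×T = 85.69 T; milk: 1395.1(T − 54.9)
1480.8 T = 76594 − 7733.9 = 68860
T ≈ 46.50 °C (positive, so assuming full melt was valid).

T_f ≈ 46.5 °C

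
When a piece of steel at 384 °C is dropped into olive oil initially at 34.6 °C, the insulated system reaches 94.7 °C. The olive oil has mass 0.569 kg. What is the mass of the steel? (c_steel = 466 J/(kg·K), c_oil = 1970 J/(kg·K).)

m ≈ 0.5 kg

Heat lost by the steel = heat gained by the oil:
m×466×(384 − 94.7) = 0.569×1970×(94.7 − 34.6)
134814 m = 67368  ⇒  m ≈ 0.4997 kg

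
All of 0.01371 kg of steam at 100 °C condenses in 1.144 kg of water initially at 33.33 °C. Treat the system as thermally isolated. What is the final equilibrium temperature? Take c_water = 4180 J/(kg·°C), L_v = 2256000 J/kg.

T_f ≈ 40.5 °C

Sum of m c ΔT and latent-heat terms is zero:
steam→water at 100 °C releases m L_v = 0.01371×2256000 = 30930
  condensate cools 100→T: 0.01371×4180×(T − 100) = 57.31(T − 100)
  original water: 4781.9(T − 33.33)
4839.2 T = 30930 + 5730.8 + 159381 = 196042
T ≈ 40.51 °C (< 100 °C, so full condensation is consistent).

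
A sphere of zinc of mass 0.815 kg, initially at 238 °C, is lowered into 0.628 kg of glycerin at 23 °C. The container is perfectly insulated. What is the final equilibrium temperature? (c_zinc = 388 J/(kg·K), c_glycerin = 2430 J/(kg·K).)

T_f ≈ 59.9 °C

Net heat exchanged in the isolated system is zero:
0.815*388*(T − 238) + 0.628*2430*(T − 23) = 0
316.22(T − 238) + 1526(T − 23) = 0
(316.22 + 1526) T = 316.22*238 + 1526*23
T = 110359 / 1842.3 = 59.9 °C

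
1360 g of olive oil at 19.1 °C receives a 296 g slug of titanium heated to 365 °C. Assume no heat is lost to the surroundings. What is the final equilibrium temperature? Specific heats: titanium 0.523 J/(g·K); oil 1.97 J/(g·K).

T_f ≈ 38.0 °C

T_f is the heat-capacity-weighted average of the initial temperatures:
T_f = (154.81·365 + 2679.2·19.1) / (154.81 + 2679.2)
    = 107678 / 2834 ≈ 37.99 °C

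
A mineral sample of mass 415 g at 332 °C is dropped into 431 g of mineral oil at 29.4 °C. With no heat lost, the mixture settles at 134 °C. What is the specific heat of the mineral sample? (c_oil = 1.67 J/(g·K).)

c ≈ 0.916 J/(g·K)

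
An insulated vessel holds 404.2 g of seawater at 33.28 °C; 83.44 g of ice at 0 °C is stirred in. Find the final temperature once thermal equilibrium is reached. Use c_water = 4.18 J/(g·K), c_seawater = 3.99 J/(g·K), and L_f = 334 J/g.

T_f ≈ 13.2 °C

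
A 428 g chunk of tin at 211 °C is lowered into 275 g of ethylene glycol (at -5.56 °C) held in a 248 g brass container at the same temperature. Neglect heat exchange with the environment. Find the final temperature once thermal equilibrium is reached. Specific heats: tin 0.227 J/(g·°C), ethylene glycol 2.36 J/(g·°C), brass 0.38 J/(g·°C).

T_f ≈ 19.5 °C

Energy conservation, ΣQ = 0:
428·0.227·(T − 211) + 275·2.36·(T − (-5.56)) + 248·0.38·(T − (-5.56)) = 0
97.16(T − 211) + 649(T − (-5.56)) + 94.24(T − (-5.56)) = 0
840.4 T = 16368
T ≈ 19.48 °C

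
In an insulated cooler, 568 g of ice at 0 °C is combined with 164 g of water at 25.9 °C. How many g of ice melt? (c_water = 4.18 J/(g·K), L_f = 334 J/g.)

Cooling the water to 0 °C releases 164·4.18·25.9 = 17755 J.
Fully melting the ice requires m_ice L_f = 568·334 = 189712 J.
That's not enough to melt it all — equilibrium is at 0 °C with ice remaining.
m_melted·334 = 17755  ⇒  m_melted ≈ 53.16 g.

m_melted ≈ 53.2 g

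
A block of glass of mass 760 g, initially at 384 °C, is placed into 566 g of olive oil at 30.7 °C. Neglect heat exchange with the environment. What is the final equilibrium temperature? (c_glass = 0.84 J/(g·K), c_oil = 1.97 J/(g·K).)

T_f ≈ 159.3 °C

With ΣQ=0 the equilibrium temperature is the m·c-weighted mean:
T_f = (638.4×384 + 1115×30.7) / (638.4 + 1115)
    = 279377 / 1753.4 ≈ 159.33 °C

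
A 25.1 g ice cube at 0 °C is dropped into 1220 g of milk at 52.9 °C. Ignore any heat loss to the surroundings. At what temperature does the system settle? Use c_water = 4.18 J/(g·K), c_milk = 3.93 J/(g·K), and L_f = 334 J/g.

Setting the total heat transfer to zero:
latent heat to melt: 25.1·334 = 8383.4; meltwater 0→T: 25.1·4.18·T = 104.92 T; milk: 4794.6(T − 52.9)
4899.5 T = 253634 − 8383.4 = 245251
T ≈ 50.06 °C. Since T > 0 °C, the all-ice-melts assumption holds.

T_f ≈ 50.1 °C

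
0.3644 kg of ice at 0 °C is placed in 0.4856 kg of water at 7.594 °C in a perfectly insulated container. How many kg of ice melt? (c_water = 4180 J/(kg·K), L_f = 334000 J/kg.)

Heat available from the water dropping to 0 °C: 0.4856×4180×7.594 = 15414 J.
Melting all 0.3644 kg of ice would need 0.3644×334000 = 121710 J.
That's not enough to melt it all — equilibrium is at 0 °C with ice remaining.
Mass melted = 15414/334000 ≈ 0.04615 kg.

m_melted ≈ 0.0462 kg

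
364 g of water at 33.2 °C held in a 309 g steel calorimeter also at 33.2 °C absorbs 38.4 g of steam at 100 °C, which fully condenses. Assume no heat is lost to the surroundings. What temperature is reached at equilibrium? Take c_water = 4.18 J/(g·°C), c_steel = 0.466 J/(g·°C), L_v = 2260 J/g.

Let T be the final temperature. ΣQ_i = 0:
steam→water at 100 °C releases m L_v = 38.4·2260 = 86784
  condensate cools 100→T: 38.4·4.18·(T − 100) = 160.51(T − 100)
  water warms: 364·4.18·(T − 33.2) = 1521.5(T − 33.2)
  steel cup: 309·0.466·(T − 33.2) = 143.99(T − 33.2)
1826 T = 86784 + 16051 + 55295 = 158130
T ≈ 86.60 °C (< 100 °C, so full condensation is consistent).

T_f ≈ 86.6 °C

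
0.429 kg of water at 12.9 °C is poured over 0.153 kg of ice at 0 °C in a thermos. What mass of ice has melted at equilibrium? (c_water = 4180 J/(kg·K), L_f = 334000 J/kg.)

m_melted ≈ 0.0693 kg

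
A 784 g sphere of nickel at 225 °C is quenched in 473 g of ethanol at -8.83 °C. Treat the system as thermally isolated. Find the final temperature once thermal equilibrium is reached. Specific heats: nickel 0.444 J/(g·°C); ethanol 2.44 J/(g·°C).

T_f ≈ 45.4 °C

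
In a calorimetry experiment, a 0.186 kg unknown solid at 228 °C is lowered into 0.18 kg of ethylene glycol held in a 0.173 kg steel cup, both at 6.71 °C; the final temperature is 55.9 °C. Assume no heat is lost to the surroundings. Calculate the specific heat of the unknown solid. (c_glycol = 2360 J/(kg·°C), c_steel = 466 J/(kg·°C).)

c ≈ 777 J/(kg·°C)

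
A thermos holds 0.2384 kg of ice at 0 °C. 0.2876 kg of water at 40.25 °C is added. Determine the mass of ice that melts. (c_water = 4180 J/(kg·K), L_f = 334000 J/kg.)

m_melted ≈ 0.145 kg

Water can give up m c ΔT = 0.2876·4180·40.25 = 48387 J before reaching 0 °C.
To melt every bit of ice: 0.2384·334000 = 79626 J.
Since 48387 < 79626 J, not all the ice melts; equilibrium is at 0 °C.
m_melt = 48387 / L_f = 0.1449 kg.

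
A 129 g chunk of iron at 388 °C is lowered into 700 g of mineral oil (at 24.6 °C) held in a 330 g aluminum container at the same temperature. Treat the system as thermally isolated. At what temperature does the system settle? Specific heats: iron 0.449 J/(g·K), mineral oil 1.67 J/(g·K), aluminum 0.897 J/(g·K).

T_f ≈ 38.4 °C

T_f = Σ m_i c_i T_i / Σ m_i c_i:
T_f = (57.92×388 + 1169×24.6 + 296.01×24.6) / (57.92 + 1169 + 296.01)
    = 58513 / 1522.9 ≈ 38.42 °C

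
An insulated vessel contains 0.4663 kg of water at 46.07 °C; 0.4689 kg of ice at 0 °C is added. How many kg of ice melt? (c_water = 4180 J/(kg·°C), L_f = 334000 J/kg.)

m_melted ≈ 0.269 kg

Heat available from the water dropping to 0 °C: 0.4663·4180·46.07 = 89797 J.
To melt every bit of ice: 0.4689·334000 = 156613 J.
That's not enough to melt it all — equilibrium is at 0 °C with ice remaining.
m_melt = 89797 / L_f = 0.2689 kg.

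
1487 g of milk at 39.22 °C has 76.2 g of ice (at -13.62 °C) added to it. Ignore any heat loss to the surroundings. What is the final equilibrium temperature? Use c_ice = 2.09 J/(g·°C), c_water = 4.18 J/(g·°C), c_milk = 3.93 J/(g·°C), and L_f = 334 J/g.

T_f ≈ 32.7 °C

Conservation of energy gives ΣQ = 0:
warm ice to 0 °C: 76.2·2.09·(0 − (-13.62)) = 2169.1; melt ice: 76.2·334 = 25451; meltwater 0→T: 76.2·4.18·T = 318.52 T; milk cools: 1487·3.93·(T − 39.22) = 5843.9(T − 39.22)
6162.4 T = 229198 − 27620 = 201578
T ≈ 32.71 °C — above 0 °C, consistent with complete melting.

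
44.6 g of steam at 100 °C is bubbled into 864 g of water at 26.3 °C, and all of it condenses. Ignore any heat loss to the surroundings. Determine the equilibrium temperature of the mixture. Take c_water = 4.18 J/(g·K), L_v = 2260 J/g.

Setting the total heat transfer to zero:
condense steam: −44.6×2260 = −100796
  condensate cools 100→T: 44.6×4.18×(T − 100) = 186.43(T − 100)
  water warms: 864×4.18×(T − 26.3) = 3611.5(T − 26.3)
3797.9 T = 100796 + 18643 + 94983 = 214422
T ≈ 56.46 °C — below 100 °C, confirming all the steam condensed.

T_f ≈ 56.5 °C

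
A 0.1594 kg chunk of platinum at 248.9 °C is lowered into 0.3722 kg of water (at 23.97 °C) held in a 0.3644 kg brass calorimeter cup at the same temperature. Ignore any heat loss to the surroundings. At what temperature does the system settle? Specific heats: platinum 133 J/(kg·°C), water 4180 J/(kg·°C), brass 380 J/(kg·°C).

T_f ≈ 26.7 °C

Setting the total heat transfer to zero:
0.1594*133*(T − 248.9) + 0.3722*4180*(T − 23.97) + 0.3644*380*(T − 23.97) = 0
21.2(T − 248.9) + 1555.8(T − 23.97) + 138.47(T − 23.97) = 0
1715.5 T = 45888
T = 45888/1715.5 ≈ 26.75 °C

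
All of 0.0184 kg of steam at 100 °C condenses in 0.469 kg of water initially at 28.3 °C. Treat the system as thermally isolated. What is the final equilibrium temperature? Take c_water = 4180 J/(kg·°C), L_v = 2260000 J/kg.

T_f ≈ 51.4 °C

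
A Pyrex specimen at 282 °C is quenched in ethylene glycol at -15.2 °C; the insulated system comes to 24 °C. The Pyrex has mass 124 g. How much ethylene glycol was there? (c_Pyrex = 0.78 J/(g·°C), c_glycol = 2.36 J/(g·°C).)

|Q_Pyrex| = |Q_glycol|:
124×0.78×(282 − 24) = m×2.36×(24 − (-15.2))
92.51 m = 24954  ⇒  m ≈ 269.7 g

m ≈ 270 g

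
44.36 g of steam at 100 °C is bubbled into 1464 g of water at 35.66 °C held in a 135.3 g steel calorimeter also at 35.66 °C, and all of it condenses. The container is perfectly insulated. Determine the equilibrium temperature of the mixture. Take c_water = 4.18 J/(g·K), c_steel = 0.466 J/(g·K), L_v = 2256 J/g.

Setting the total heat transfer to zero:
condense steam: −44.36×2256 = −100076
  condensate cools 100→T: 44.36×4.18×(T − 100) = 185.42(T − 100)
  water warms: 1464×4.18×(T − 35.66) = 6119.5(T − 35.66)
  cup: 63.05(T − 35.66)
6368 T = 100076 + 18542 + 220470 = 339089
T ≈ 53.25 °C, under the boiling point, so the assumption holds.

T_f ≈ 53.2 °C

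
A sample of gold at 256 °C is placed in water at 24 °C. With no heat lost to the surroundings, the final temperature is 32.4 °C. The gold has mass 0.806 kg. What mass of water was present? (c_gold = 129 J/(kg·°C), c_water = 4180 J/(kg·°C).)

Setting the total heat transfer to zero:
0.806×129×(32.4 − 256) + m×4180×(32.4 − 24) = 0
35112 m = 23249
m = 23249/35112 ≈ 0.6621 kg

m ≈ 0.662 kg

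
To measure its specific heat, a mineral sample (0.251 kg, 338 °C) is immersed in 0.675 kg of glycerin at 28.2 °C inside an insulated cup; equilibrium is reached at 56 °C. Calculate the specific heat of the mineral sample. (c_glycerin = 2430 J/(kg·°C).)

c ≈ 644 J/(kg·°C)

Let T be the final temperature. ΣQ_i = 0:
0.251×c×(56 − 338) + 0.675×2430×(56 − 28.2) = 0
-70.78 c = -45599
c = -45599/-70.78 ≈ 644.2 J/(kg·°C)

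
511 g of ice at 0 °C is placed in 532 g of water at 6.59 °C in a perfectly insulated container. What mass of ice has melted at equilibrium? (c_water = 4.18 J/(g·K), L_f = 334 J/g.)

m_melted ≈ 43.9 g

Heat available from the water dropping to 0 °C: 532×4.18×6.59 = 14655 J.
Fully melting the ice requires m_ice L_f = 511×334 = 170674 J.
Since 14655 < 170674 J, not all the ice melts; equilibrium is at 0 °C.
m_melt = 14655 / L_f = 43.88 g.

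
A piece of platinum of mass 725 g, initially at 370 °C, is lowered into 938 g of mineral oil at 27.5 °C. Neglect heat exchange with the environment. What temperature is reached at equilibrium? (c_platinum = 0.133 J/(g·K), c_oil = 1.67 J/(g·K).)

T_f ≈ 47.4 °C

Net heat exchanged in the isolated system is zero:
725×0.133×(T − 370) + 938×1.67×(T − 27.5) = 0
(96.43 + 1566.5) T = 96.43×370 + 1566.5×27.5
T = 78755/1662.9 ≈ 47.36 °C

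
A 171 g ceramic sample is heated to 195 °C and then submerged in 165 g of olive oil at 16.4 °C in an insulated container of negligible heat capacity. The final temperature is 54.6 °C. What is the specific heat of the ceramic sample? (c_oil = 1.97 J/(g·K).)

c ≈ 0.517 J/(g·K)

m_s c (T_s − T_f) = m_oil c_oil (T_f − T_0):
171×c×(195 − 54.6) = 165×1.97×(54.6 − 16.4)
24008 c = 12417  ⇒  c ≈ 0.5172 J/(g·K)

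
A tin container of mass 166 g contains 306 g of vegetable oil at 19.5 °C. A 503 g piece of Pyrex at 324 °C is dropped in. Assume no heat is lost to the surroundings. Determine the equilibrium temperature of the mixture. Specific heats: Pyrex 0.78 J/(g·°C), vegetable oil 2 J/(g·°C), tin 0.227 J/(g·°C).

Heat gained plus heat lost sum to zero:
503*0.78*(T − 324) + 306*2*(T − 19.5) + 166*0.227*(T − 19.5) = 0
392.34(T − 324) + 612(T − 19.5) + 37.68(T − 19.5) = 0
1042 T = 139787
T = 139787 / 1042 = 134 °C

T_f ≈ 134.1 °C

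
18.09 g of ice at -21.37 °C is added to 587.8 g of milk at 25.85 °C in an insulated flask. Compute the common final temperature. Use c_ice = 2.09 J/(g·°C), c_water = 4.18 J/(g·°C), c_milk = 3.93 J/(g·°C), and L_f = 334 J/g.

Sum of m c ΔT and latent-heat terms is zero:
ice -21.37→0 °C: 18.09×2.09×21.37 = 807.96
  melt ice: 18.09×334 = 6042.1
  warm the meltwater: 75.62 T
  milk: 2310.1(T − 25.85)
2385.7 T = 59715 − 6850 = 52865
T ≈ 22.16 °C (positive, so assuming full melt was valid).

T_f ≈ 22.2 °C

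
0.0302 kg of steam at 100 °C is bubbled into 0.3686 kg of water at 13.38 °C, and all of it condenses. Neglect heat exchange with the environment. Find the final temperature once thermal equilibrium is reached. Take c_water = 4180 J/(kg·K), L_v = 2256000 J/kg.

T_f ≈ 60.8 °C

Conservation of energy gives ΣQ = 0:
steam→water at 100 °C releases m L_v = 0.0302×2256000 = 68131; condensate cools 100→T: 0.0302×4180×(T − 100) = 126.24(T − 100); water warms: 0.3686×4180×(T − 13.38) = 1540.7(T − 13.38)
1667 T = 68131 + 12624 + 20615 = 101370
T ≈ 60.81 °C, under the boiling point, so the assumption holds.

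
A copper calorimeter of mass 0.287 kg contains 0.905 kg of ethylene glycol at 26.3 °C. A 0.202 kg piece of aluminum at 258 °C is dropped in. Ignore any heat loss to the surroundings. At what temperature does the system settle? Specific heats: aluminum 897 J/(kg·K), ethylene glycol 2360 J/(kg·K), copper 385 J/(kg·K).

T_f ≈ 43.6 °C

T_f is the heat-capacity-weighted average of the initial temperatures:
T_f = (181.19*258 + 2135.8*26.3 + 110.49*26.3) / (181.19 + 2135.8 + 110.49)
    = 105826 / 2427.5 ≈ 43.59 °C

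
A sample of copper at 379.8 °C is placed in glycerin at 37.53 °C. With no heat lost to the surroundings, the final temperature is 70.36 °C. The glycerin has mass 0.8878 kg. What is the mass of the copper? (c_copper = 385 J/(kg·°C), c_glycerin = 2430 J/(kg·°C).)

m ≈ 0.595 kg

Heat lost by the copper = heat gained by the glycerin:
m·385·(379.8 − 70.36) = 0.8878·2430·(70.36 − 37.53)
119134 m = 70826  ⇒  m ≈ 0.5945 kg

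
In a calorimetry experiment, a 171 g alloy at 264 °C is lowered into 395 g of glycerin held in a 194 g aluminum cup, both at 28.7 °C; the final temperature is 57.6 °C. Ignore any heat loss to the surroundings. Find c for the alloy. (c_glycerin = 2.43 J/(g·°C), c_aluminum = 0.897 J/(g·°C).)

c ≈ 0.928 J/(g·°C)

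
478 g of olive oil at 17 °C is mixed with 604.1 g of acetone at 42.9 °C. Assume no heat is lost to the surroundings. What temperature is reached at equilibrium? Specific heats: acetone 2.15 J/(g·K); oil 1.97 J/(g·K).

Taking heat into each body as positive, Σ m c ΔT = 0:
604.1*2.15*(T − 42.9) + 478*1.97*(T − 17) = 0
(1298.8 + 941.66) T = 1298.8*42.9 + 941.66*17
T ≈ 32.01 °C

T_f ≈ 32.0 °C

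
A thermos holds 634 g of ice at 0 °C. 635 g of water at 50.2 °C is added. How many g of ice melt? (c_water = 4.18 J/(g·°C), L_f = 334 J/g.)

Cooling the water to 0 °C releases 635×4.18×50.2 = 133246 J.
Melting all 634 g of ice would need 634×334 = 211756 J.
Since 133246 < 211756 J, not all the ice melts; equilibrium is at 0 °C.
m_melt = 133246 / L_f = 398.9 g.

m_melted ≈ 399 g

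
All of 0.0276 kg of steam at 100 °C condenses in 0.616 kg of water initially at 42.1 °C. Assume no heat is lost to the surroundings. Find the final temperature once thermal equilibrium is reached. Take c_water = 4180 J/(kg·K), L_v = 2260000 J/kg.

T_f ≈ 67.8 °C

Sum of m c ΔT and latent-heat terms is zero:
latent heat released on condensation: 0.0276×2260000 = 62376; condensate cools 100→T: 0.0276×4180×(T − 100) = 115.37(T − 100); water warms: 0.616×4180×(T − 42.1) = 2574.9(T − 42.1)
2690.2 T = 62376 + 11537 + 108402 = 182315
T ≈ 67.77 °C (< 100 °C, so full condensation is consistent).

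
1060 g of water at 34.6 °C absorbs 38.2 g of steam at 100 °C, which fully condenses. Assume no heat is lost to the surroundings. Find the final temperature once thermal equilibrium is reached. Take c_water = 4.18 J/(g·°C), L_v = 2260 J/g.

T_f ≈ 55.7 °C

Conservation of energy gives ΣQ = 0:
condense steam: −38.2×2260 = −86332; condensate cools 100→T: 38.2×4.18×(T − 100) = 159.68(T − 100); original water: 4430.8(T − 34.6)
4590.5 T = 86332 + 15968 + 153306 = 255605
T ≈ 55.68 °C (< 100 °C, so full condensation is consistent).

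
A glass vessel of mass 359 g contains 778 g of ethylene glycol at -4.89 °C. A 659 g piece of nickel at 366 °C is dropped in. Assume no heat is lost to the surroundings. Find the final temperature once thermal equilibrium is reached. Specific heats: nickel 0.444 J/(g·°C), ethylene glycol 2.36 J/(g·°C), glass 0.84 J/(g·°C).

With ΣQ=0 the equilibrium temperature is the m·c-weighted mean:
T_f = (292.6*366 + 1836.1*(-4.89) + 301.56*(-4.89)) / (292.6 + 1836.1 + 301.56)
    = 96637 / 2430.2 ≈ 39.76 °C

T_f ≈ 39.8 °C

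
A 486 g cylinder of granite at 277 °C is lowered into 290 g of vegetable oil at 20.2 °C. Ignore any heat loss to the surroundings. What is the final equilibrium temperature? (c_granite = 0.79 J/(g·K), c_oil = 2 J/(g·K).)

T_f ≈ 122.5 °C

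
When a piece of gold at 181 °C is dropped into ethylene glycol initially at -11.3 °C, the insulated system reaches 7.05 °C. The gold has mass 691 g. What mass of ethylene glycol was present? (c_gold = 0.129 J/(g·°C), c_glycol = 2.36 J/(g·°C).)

m ≈ 358 g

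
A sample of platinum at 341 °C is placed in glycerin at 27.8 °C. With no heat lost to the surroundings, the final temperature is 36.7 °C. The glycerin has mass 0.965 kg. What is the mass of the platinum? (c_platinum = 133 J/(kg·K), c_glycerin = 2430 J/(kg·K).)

Energy conservation, ΣQ = 0:
m×133×(36.7 − 341) + 0.965×2430×(36.7 − 27.8) = 0
-40472 m = -20870
m = -20870/-40472 ≈ 0.5157 kg

m ≈ 0.516 kg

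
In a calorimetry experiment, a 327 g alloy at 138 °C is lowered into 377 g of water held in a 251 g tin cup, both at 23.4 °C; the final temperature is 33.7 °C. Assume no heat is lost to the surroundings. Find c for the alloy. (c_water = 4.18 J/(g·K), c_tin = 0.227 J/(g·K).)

Conservation of energy gives ΣQ = 0:
327·c·(33.7 − 138) + 377·4.18·(33.7 − 23.4) + 251·0.227·(33.7 − 23.4) = 0
-34106 c = -16818
c = -16818/-34106 ≈ 0.4931 J/(g·K)

c ≈ 0.493 J/(g·K)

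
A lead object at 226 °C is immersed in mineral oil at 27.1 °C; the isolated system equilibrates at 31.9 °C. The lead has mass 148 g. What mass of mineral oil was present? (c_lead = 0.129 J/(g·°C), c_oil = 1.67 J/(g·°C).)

Let T be the final temperature. ΣQ_i = 0:
148×0.129×(31.9 − 226) + m×1.67×(31.9 − 27.1) = 0
8.016 m = 3705.8
m = 3705.8/8.016 ≈ 462.3 g

m ≈ 462 g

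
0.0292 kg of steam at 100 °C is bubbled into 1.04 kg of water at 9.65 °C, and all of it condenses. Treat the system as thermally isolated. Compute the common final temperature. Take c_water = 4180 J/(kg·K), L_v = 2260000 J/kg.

Let T be the final temperature. ΣQ_i = 0:
latent heat released on condensation: 0.0292×2260000 = 65992; condensed water 100 °C→T: 122.06(T − 100); water warms: 1.04×4180×(T − 9.65) = 4347.2(T − 9.65)
4469.3 T = 65992 + 12206 + 41950 = 120148
T ≈ 26.88 °C (< 100 °C, so full condensation is consistent).

T_f ≈ 26.9 °C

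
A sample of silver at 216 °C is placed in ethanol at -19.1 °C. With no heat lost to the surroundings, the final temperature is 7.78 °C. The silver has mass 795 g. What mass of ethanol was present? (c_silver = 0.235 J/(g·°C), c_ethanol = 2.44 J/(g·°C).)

Heat lost by the silver = heat gained by the ethanol:
795×0.235×(216 − 7.78) = m×2.44×(7.78 − (-19.1))
65.59 m = 38901  ⇒  m ≈ 593.1 g

m ≈ 593 g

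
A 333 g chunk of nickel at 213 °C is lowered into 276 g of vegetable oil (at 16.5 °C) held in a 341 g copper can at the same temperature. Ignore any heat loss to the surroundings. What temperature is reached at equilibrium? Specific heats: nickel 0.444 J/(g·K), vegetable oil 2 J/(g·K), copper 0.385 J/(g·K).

T_f ≈ 51.5 °C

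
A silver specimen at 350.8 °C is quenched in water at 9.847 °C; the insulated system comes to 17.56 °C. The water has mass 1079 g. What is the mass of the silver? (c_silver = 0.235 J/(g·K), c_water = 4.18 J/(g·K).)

m ≈ 444 g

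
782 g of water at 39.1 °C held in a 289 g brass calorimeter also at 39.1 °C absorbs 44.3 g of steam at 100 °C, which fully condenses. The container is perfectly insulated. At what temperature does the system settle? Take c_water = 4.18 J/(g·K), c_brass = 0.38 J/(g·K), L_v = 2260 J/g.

T_f ≈ 70.4 °C

Setting the total heat transfer to zero:
latent heat released on condensation: 44.3·2260 = 100118
  condensate cools 100→T: 44.3·4.18·(T − 100) = 185.17(T − 100)
  water warms: 782·4.18·(T − 39.1) = 3268.8(T − 39.1)
  brass cup: 289·0.38·(T − 39.1) = 109.82(T − 39.1)
3563.8 T = 100118 + 18517 + 132102 = 250738
T ≈ 70.36 °C — below 100 °C, confirming all the steam condensed.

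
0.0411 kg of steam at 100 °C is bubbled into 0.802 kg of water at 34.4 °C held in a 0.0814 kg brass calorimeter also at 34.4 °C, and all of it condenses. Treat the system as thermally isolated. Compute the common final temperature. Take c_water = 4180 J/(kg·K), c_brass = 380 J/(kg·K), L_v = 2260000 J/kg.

Heat gained plus heat lost sum to zero:
steam→water at 100 °C releases m L_v = 0.0411×2260000 = 92886
  condensed water 100 °C→T: 171.8(T − 100)
  original water: 3352.4(T − 34.4)
  cup: 30.93(T − 34.4)
3555.1 T = 92886 + 17180 + 116385 = 226451
T ≈ 63.70 °C, under the boiling point, so the assumption holds.

T_f ≈ 63.7 °C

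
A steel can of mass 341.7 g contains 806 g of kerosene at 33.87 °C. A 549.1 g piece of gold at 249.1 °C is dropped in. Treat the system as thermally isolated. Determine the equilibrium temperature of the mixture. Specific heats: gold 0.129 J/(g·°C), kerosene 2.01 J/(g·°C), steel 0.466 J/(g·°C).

T_f ≈ 42.1 °C

T_f = Σ m_i c_i T_i / Σ m_i c_i:
T_f = (70.83*249.1 + 1620.1*33.87 + 159.23*33.87) / (70.83 + 1620.1 + 159.23)
    = 77909 / 1850.1 ≈ 42.11 °C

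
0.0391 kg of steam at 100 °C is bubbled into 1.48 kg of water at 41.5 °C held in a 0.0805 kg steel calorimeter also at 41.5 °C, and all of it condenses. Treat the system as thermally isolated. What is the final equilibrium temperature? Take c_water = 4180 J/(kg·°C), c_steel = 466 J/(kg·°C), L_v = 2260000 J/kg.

T_f ≈ 56.8 °C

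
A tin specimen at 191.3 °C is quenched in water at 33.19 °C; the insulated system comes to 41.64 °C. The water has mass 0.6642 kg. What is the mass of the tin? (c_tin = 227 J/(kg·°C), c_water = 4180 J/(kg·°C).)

m ≈ 0.691 kg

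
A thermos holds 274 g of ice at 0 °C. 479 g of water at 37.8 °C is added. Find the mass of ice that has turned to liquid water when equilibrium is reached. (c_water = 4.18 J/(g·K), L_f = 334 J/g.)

m_melted ≈ 227 g

Heat available from the water dropping to 0 °C: 479×4.18×37.8 = 75684 J.
To melt every bit of ice: 274×334 = 91516 J.
75684 J < 91516 J, so only part of the ice melts and the system sits at 0 °C.
m_melt = 75684 / L_f = 226.6 g.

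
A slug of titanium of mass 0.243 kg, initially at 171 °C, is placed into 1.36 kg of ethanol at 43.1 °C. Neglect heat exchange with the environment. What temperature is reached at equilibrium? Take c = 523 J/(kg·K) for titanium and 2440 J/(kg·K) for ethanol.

Conservation of energy gives ΣQ = 0:
0.243*523*(T − 171) + 1.36*2440*(T − 43.1) = 0
127.09(T − 171) + 3318.4(T − 43.1) = 0
(127.09 + 3318.4) T = 127.09*171 + 3318.4*43.1
T = 164755 / 3445.5 = 47.8 °C

T_f ≈ 47.8 °C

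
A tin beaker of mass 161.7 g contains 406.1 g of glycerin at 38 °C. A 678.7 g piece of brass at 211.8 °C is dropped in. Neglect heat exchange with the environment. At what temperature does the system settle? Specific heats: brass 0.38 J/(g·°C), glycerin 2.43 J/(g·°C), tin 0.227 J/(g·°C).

T_f ≈ 73.0 °C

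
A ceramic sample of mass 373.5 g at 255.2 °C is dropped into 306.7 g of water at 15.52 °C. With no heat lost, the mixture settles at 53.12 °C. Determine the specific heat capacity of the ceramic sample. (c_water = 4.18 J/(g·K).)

c ≈ 0.639 J/(g·K)

Heat lost by the ceramic sample = heat gained by the water:
373.5×c×(255.2 − 53.12) = 306.7×4.18×(53.12 − 15.52)
75477 c = 48203  ⇒  c ≈ 0.6387 J/(g·K)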